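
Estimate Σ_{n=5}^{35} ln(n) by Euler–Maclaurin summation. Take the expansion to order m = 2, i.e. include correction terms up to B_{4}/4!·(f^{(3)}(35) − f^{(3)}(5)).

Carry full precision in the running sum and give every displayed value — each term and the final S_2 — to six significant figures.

S_2 ≈ 88.9581

The integral term ∫_5^35 ln(x) dx = 86.3900.
Boundary: ½(f(5) + f(35)) = ½(1.60944 + 3.55535) = 2.58239.
Integral + boundary = 88.9724.
Correction k=1: B_{2}/2! · (f^{(1)}(35) − f^{(1)}(5)) = 1/12 · (0.0285714 − 0.200000) = -0.0142857.
Running total after k=1: 88.9581.
Correction k=2: B_{4}/4! · (f^{(3)}(35) − f^{(3)}(5)) = −1/720 · (4.66472e-05 − 0.0160000) = 2.21574e-05.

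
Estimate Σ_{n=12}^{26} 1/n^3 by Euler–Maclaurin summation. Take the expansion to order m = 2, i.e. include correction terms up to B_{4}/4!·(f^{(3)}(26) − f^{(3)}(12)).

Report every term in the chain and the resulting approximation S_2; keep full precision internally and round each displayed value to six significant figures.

S_2 ≈ 0.00306186

∫_12^26 1/x^3 dx evaluates to 0.00273258.
Boundary: ½(f(12) + f(26)) = ½(0.000578704 + 5.68958e-05) = 0.000317800.
Running total after boundary: 0.00305038.
Correction k=1: B_{2}/2! · (f^{(1)}(26) − f^{(1)}(12)) = 1/12 · (-6.56490e-06 − (-0.000144676)) = 1.15093e-05.
Partial sum through k=1: 0.00306189.
Correction k=2: B_{4}/4! · (f^{(3)}(26) − f^{(3)}(12)) = −1/720 · (-1.94228e-07 − (-2.00939e-05)) = -2.76384e-08.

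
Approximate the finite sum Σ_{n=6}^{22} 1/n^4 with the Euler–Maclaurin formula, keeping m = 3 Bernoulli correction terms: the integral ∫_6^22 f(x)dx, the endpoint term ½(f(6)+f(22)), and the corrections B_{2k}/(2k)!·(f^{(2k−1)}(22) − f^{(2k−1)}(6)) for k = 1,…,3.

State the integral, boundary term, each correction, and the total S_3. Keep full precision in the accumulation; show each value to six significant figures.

Integral: ∫_6^22 1/x^4 dx = 0.00151191.
Boundary: ½(f(6) + f(22)) = ½(0.000771605 + 4.26883e-06) = 0.000387937.
Integral + boundary = 0.00189984.
Correction k=1: B_{2}/2! · (f^{(1)}(22) − f^{(1)}(6)) = 1/12 · (-7.76152e-07 − (-0.000514403)) = 4.28023e-05.
Partial sum through k=1: 0.00194264.
Correction k=2: B_{4}/4! · (f^{(3)}(22) − f^{(3)}(6)) = −1/720 · (-4.81086e-08 − (-0.000428669)) = -5.95307e-07.
Partial sum through k=2: 0.00194205.
Correction k=3: B_{6}/6! · (f^{(5)}(22) − f^{(5)}(6)) = 1/30240 · (-5.56628e-09 − (-0.000666819)) = 2.20507e-08.

S_3 ≈ 0.00194207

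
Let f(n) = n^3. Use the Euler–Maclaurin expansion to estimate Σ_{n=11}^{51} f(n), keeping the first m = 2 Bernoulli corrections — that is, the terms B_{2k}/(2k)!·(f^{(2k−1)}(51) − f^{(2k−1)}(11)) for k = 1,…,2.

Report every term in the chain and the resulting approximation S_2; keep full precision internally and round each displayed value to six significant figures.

S_2 ≈ 1.75525e+06

Integral: ∫_11^51 x^3 dx = 1.68764e+06.
½[f(11) + f(51)] = ½[1331.00 + 132651] = 66991.0.
Running total after boundary: 1.75463e+06.
Correction k=1: B_{2}/2! · (f^{(1)}(51) − f^{(1)}(11)) = 1/12 · (7803.00 − 363.000) = 620.000.
After k=1: 1.75525e+06.
Correction k=2: B_{4}/4! · (f^{(3)}(51) − f^{(3)}(11)) = −1/720 · (6.00000 − 6.00000) = 0.00000.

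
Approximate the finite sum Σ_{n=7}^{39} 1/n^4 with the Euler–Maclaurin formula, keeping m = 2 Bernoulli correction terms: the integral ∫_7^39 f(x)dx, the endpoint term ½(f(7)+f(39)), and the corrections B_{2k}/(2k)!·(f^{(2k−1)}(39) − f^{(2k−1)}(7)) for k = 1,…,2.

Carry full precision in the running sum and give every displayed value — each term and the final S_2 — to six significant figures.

The integral term ∫_7^39 1/x^4 dx = 0.000966198.
½[f(7) + f(39)] = ½[0.000416493 + 4.32257e-07] = 0.000208463.
Running total after boundary: 0.00117466.
k=1: B_{2}/(2)! × [f^{(1)}(39) − f^{(1)}(7)] = 1/12 × (-4.43340e-08 − (-0.000237996)) = 1.98293e-05.
Partial sum through k=1: 0.00119449.
k=2: B_{4}/(4)! × [f^{(3)}(39) − f^{(3)}(7)] = −1/720 × (-8.74438e-10 − (-0.000145712)) = -2.02376e-07.

S_2 ≈ 0.00119429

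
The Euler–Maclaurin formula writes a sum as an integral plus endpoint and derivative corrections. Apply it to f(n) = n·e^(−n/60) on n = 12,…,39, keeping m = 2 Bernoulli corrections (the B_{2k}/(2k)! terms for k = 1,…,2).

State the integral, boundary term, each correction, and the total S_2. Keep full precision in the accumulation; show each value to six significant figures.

Integral: ∫_12^39 x·e^(−x/60) dx = 435.965.
Endpoint term: (f(12) + f(39))/2 = (9.82477 + 20.3598)/2 = 15.0923.
So far: 451.057.
k=1: B_{2}/(2)! × [f^{(1)}(39) − f^{(1)}(12)] = 1/12 × (0.182716 − 0.654985) = -0.0393557.
Partial sum through k=1: 451.018.
k=2: B_{4}/(4)! × [f^{(3)}(39) − f^{(3)}(12)] = −1/720 × (0.000340780 − 0.000636791) = 4.11126e-07.

S_2 ≈ 451.018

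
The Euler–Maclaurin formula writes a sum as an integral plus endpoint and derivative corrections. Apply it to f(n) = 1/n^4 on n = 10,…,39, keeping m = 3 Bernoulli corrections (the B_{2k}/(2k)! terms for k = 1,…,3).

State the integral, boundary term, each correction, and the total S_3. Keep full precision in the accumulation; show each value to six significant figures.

Integral: ∫_10^39 1/x^4 dx = 0.000327714.
Boundary: ½(f(10) + f(39)) = ½(0.000100000 + 4.32257e-07) = 5.02161e-05.
Integral + boundary = 0.000377930.
Correction k=1: B_{2}/2! · (f^{(1)}(39) − f^{(1)}(10)) = 1/12 · (-4.43340e-08 − (-4.00000e-05)) = 3.32964e-06.
Partial sum through k=1: 0.000381260.
Correction k=2: B_{4}/4! · (f^{(3)}(39) − f^{(3)}(10)) = −1/720 · (-8.74438e-10 − (-1.20000e-05)) = -1.66655e-08.
Partial sum through k=2: 0.000381243.
Correction k=3: B_{6}/6! · (f^{(5)}(39) − f^{(5)}(10)) = 1/30240 · (-3.21950e-11 − (-6.72000e-06)) = 2.22221e-10.

S_3 ≈ 0.000381243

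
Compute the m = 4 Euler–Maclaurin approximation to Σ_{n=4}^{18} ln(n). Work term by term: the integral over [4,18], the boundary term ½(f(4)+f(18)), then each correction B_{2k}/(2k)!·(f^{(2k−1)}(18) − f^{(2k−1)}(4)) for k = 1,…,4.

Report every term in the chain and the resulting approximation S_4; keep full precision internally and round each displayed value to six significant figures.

S_4 ≈ 34.6037

The integral term ∫_4^18 ln(x) dx = 32.4815.
Boundary: ½(f(4) + f(18)) = ½(1.38629 + 2.89037) = 2.13833.
Integral + boundary = 34.6198.
k=1: B_{2}/(2)! × [f^{(1)}(18) − f^{(1)}(4)] = 1/12 × (0.0555556 − 0.250000) = -0.0162037.
Partial sum through k=1: 34.6036.
k=2: B_{4}/(4)! × [f^{(3)}(18) − f^{(3)}(4)] = −1/720 × (0.000342936 − 0.0312500) = 4.29265e-05.
Partial sum through k=2: 34.6037.
k=3: B_{6}/(6)! × [f^{(5)}(18) − f^{(5)}(4)] = 1/30240 × (1.27013e-05 − 0.0234375) = -7.74630e-07.
Partial sum through k=3: 34.6037.
k=4: B_{8}/(8)! × [f^{(7)}(18) − f^{(7)}(4)] = −1/1209600 × (1.17605e-06 − 0.0439453) = 3.63295e-08.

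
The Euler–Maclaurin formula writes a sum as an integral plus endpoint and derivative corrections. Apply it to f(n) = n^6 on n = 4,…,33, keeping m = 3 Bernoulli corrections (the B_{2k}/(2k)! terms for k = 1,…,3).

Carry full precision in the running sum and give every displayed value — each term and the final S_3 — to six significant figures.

∫_4^33 x^6 dx evaluates to 6.08835e+09.
Boundary: ½(f(4) + f(33)) = ½(4096.00 + 1.29147e+09) = 6.45736e+08.
So far: 6.73408e+09.
Order-1 term: 1/12 · (2.34812e+08 − 6144.00) = 1.95672e+07.
After k=1: 6.75365e+09.
Order-2 term: −1/720 · (4.31244e+06 − 7680.00) = -5978.83.
After k=2: 6.75364e+09.
Order-3 term: 1/30240 · (23760.0 − 2880.00) = 0.690476.

S_3 ≈ 6.75364e+09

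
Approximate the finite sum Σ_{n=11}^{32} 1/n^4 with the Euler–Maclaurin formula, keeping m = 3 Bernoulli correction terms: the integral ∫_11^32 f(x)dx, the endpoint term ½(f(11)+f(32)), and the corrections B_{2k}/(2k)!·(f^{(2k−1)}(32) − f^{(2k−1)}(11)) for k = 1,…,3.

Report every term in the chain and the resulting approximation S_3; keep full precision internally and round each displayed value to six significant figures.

S_3 ≈ 0.000276945

The integral term ∫_11^32 1/x^4 dx = 0.000240266.
½[f(11) + f(32)] = ½[6.83013e-05 + 9.53674e-07] = 3.46275e-05.
So far: 0.000274893.
k=1: B_{2}/(2)! × [f^{(1)}(32) − f^{(1)}(11)] = 1/12 × (-1.19209e-07 − (-2.48369e-05)) = 2.05980e-06.
Running total after k=1: 0.000276953.
k=2: B_{4}/(4)! × [f^{(3)}(32) − f^{(3)}(11)] = −1/720 × (-3.49246e-09 − (-6.15790e-06)) = -8.54778e-09.
Running total after k=2: 0.000276945.
k=3: B_{6}/(6)! × [f^{(5)}(32) − f^{(5)}(11)] = 1/30240 × (-1.90994e-10 − (-2.84994e-06)) = 9.42376e-11.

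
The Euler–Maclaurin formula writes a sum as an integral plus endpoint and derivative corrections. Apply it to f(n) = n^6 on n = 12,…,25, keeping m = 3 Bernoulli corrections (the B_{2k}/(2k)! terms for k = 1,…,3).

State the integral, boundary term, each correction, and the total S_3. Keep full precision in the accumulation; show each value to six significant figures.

S_3 ≈ 9.95131e+08

∫_12^25 x^6 dx evaluates to 8.66812e+08.
Endpoint term: (f(12) + f(25))/2 = (2.98598e+06 + 2.44141e+08)/2 = 1.23563e+08.
Running total after boundary: 9.90375e+08.
k=1: B_{2}/(2)! × [f^{(1)}(25) − f^{(1)}(12)] = 1/12 × (5.85938e+07 − 1.49299e+06) = 4.75840e+06.
After k=1: 9.95134e+08.
k=2: B_{4}/(4)! × [f^{(3)}(25) − f^{(3)}(12)] = −1/720 × (1.87500e+06 − 207360) = -2316.17.
After k=2: 9.95131e+08.
k=3: B_{6}/(6)! × [f^{(5)}(25) − f^{(5)}(12)] = 1/30240 × (18000.0 − 8640.00) = 0.309524.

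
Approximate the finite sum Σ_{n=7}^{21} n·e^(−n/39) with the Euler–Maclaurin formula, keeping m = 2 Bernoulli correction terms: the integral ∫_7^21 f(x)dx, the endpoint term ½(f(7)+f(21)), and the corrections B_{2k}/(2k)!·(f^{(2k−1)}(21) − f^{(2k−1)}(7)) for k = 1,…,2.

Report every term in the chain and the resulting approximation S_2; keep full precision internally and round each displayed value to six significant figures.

S_2 ≈ 142.532

∫_7^21 x·e^(−x/39) dx evaluates to 133.513.
Endpoint term: (f(7) + f(21))/2 = (5.84989 + 12.2566)/2 = 9.05322.
Integral + boundary = 142.566.
Order-1 term: 1/12 · (0.269375 − 0.685701) = -0.0346939.
Partial sum through k=1: 142.532.
Order-2 term: −1/720 · (0.000944553 − 0.00154970) = 8.40486e-07.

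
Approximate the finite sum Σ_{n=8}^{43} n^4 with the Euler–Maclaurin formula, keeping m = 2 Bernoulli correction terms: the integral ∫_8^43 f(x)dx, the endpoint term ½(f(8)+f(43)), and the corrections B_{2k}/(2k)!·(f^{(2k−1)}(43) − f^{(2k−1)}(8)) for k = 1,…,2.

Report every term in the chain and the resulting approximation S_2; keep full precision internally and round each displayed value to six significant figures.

Integral: ∫_8^43 x^4 dx = 2.93951e+07.
Endpoint term: (f(8) + f(43))/2 = (4096.00 + 3.41880e+06)/2 = 1.71145e+06.
Integral + boundary = 3.11066e+07.
k=1: B_{2}/(2)! × [f^{(1)}(43) − f^{(1)}(8)] = 1/12 × (318028 − 2048.00) = 26331.7.
Partial sum through k=1: 3.11329e+07.
k=2: B_{4}/(4)! × [f^{(3)}(43) − f^{(3)}(8)] = −1/720 × (1032.00 − 192.000) = -1.16667.

S_2 ≈ 3.11329e+07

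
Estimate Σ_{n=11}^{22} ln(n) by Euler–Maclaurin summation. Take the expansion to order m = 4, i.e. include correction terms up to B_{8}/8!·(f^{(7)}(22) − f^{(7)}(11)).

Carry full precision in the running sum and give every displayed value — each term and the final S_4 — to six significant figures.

∫_11^22 ln(x) dx evaluates to 30.6261.
Boundary: ½(f(11) + f(22)) = ½(2.39790 + 3.09104) = 2.74447.
Running total after boundary: 33.3706.
Order-1 term: 1/12 · (0.0454545 − 0.0909091) = -0.00378788.
Running total after k=1: 33.3668.
Order-2 term: −1/720 · (0.000187829 − 0.00150263) = 1.82611e-06.
Running total after k=2: 33.3668.
Order-3 term: 1/30240 · (4.65691e-06 − 0.000149021) = -4.77395e-09.
Running total after k=3: 33.3668.
Order-4 term: −1/1209600 · (2.88651e-07 − 3.69474e-05) = 3.03065e-11.

S_4 ≈ 33.3668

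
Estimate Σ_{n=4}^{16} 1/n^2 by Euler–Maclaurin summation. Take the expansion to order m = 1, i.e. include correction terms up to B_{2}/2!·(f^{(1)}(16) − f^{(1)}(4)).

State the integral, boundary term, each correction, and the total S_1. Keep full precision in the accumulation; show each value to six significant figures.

S_1 ≈ 0.223267

Integral: ∫_4^16 1/x^2 dx = 0.187500.
½[f(4) + f(16)] = ½[0.0625000 + 0.00390625] = 0.0332031.
Running total after boundary: 0.220703.
k=1: B_{2}/(2)! × [f^{(1)}(16) − f^{(1)}(4)] = 1/12 × (-0.000488281 − (-0.0312500)) = 0.00256348.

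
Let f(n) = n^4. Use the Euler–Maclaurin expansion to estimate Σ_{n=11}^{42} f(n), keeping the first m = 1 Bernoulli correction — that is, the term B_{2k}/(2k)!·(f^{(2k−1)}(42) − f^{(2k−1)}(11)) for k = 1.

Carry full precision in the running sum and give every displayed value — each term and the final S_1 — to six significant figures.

∫_11^42 x^4 dx evaluates to 2.61060e+07.
½[f(11) + f(42)] = ½[14641.0 + 3.11170e+06] = 1.56317e+06.
Integral + boundary = 2.76692e+07.
Order-1 term: 1/12 · (296352 − 5324.00) = 24252.3.

S_1 ≈ 2.76935e+07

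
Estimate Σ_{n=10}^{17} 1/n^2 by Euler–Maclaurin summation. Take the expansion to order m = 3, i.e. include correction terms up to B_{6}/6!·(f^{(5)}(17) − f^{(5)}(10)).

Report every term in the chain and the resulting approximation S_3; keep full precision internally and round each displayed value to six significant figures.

∫_10^17 1/x^2 dx evaluates to 0.0411765.
½[f(10) + f(17)] = ½[0.0100000 + 0.00346021] = 0.00673010.
Integral + boundary = 0.0479066.
Order-1 term: 1/12 · (-0.000407083 − (-0.00200000)) = 0.000132743.
Partial sum through k=1: 0.0480393.
Order-2 term: −1/720 · (-1.69031e-05 − (-0.000240000)) = -3.09857e-07.
Partial sum through k=2: 0.0480390.
Order-3 term: 1/30240 · (-1.75465e-06 − (-7.20000e-05)) = 2.32293e-09.

S_3 ≈ 0.0480390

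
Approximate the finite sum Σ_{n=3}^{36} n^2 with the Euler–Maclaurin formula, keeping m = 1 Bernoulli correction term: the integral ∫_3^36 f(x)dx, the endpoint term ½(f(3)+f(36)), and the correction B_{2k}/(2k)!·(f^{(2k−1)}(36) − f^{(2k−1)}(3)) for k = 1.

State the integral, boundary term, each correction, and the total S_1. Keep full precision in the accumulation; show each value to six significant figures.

Integral: ∫_3^36 x^2 dx = 15543.0.
Endpoint term: (f(3) + f(36))/2 = (9.00000 + 1296.00)/2 = 652.500.
Integral + boundary = 16195.5.
Correction k=1: B_{2}/2! · (f^{(1)}(36) − f^{(1)}(3)) = 1/12 · (72.0000 − 6.00000) = 5.50000.

S_1 ≈ 16201.0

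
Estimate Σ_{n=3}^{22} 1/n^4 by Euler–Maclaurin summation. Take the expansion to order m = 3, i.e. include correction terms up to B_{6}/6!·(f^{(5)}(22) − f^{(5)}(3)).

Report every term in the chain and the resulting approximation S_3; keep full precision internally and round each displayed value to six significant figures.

S_3 ≈ 0.0197961

∫_3^22 1/x^4 dx evaluates to 0.0123144.
½[f(3) + f(22)] = ½[0.0123457 + 4.26883e-06] = 0.00617497.
Running total after boundary: 0.0184893.
k=1: B_{2}/(2)! × [f^{(1)}(22) − f^{(1)}(3)] = 1/12 × (-7.76152e-07 − (-0.0164609)) = 0.00137168.
Partial sum through k=1: 0.0198610.
k=2: B_{4}/(4)! × [f^{(3)}(22) − f^{(3)}(3)] = −1/720 × (-4.81086e-08 − (-0.0548697)) = -7.62078e-05.
Partial sum through k=2: 0.0197848.
k=3: B_{6}/(6)! × [f^{(5)}(22) − f^{(5)}(3)] = 1/30240 × (-5.56628e-09 − (-0.341411)) = 1.12901e-05.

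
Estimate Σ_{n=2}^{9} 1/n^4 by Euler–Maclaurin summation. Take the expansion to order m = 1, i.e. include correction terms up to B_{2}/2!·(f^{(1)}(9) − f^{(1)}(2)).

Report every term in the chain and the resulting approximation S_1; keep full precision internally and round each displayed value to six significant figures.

The integral term ∫_2^9 1/x^4 dx = 0.0412094.
Endpoint term: (f(2) + f(9))/2 = (0.0625000 + 0.000152416)/2 = 0.0313262.
Integral + boundary = 0.0725356.
Correction k=1: B_{2}/2! · (f^{(1)}(9) − f^{(1)}(2)) = 1/12 · (-6.77404e-05 − (-0.125000)) = 0.0104110.

S_1 ≈ 0.0829466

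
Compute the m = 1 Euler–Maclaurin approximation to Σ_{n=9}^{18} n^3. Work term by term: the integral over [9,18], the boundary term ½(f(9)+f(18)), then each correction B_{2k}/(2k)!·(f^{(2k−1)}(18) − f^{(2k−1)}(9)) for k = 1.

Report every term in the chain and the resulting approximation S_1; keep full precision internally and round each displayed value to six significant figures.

S_1 ≈ 27945.0

The integral term ∫_9^18 x^3 dx = 24603.8.
Boundary: ½(f(9) + f(18)) = ½(729.000 + 5832.00) = 3280.50.
Integral + boundary = 27884.2.
Order-1 term: 1/12 · (972.000 − 243.000) = 60.7500.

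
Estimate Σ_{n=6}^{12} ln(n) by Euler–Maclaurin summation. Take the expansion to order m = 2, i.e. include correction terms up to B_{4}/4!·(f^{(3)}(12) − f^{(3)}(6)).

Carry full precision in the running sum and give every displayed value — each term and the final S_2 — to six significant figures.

∫_6^12 ln(x) dx evaluates to 13.0683.
Boundary: ½(f(6) + f(12)) = ½(1.79176 + 2.48491) = 2.13833.
Integral + boundary = 15.2067.
k=1: B_{2}/(2)! × [f^{(1)}(12) − f^{(1)}(6)] = 1/12 × (0.0833333 − 0.166667) = -0.00694444.
Running total after k=1: 15.1997.
k=2: B_{4}/(4)! × [f^{(3)}(12) − f^{(3)}(6)] = −1/720 × (0.00115741 − 0.00925926) = 1.12526e-05.

S_2 ≈ 15.1997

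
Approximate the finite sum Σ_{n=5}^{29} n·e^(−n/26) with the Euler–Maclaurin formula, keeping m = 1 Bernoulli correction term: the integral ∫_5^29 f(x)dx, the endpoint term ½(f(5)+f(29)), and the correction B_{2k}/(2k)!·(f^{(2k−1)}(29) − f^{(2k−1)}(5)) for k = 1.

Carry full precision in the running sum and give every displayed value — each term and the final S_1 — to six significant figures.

The integral term ∫_5^29 x·e^(−x/26) dx = 196.254.
Boundary: ½(f(5) + f(29)) = ½(4.12526 + 9.50589) = 6.81558.
Running total after boundary: 203.070.
k=1: B_{2}/(2)! × [f^{(1)}(29) − f^{(1)}(5)] = 1/12 × (-0.0378218 − 0.666389) = -0.0586842.

S_1 ≈ 203.011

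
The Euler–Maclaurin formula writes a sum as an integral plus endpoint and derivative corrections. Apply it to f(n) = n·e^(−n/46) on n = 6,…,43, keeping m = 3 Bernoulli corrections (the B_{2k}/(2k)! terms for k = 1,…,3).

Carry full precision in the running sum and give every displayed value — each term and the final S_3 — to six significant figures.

S_3 ≈ 502.909

Integral: ∫_6^43 x·e^(−x/46) dx = 491.895.
½[f(6) + f(43)] = ½[5.26628 + 16.8849] = 11.0756.
Running total after boundary: 502.971.
Correction k=1: B_{2}/2! · (f^{(1)}(43) − f^{(1)}(6)) = 1/12 · (0.0256090 − 0.763229) = -0.0614684.
Running total after k=1: 502.909.
Correction k=2: B_{4}/4! · (f^{(3)}(43) − f^{(3)}(6)) = −1/720 · (0.000383247 − 0.00119029) = 1.12089e-06.
Running total after k=2: 502.909.
Correction k=3: B_{6}/6! · (f^{(5)}(43) − f^{(5)}(6)) = 1/30240 · (3.56518e-07 − 9.54579e-07) = -1.97771e-11.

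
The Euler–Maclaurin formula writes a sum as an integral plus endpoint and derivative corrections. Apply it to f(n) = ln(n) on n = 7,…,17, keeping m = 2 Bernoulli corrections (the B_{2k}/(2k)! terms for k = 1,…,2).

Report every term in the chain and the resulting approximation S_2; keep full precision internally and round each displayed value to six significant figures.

S_2 ≈ 26.9258

The integral term ∫_7^17 ln(x) dx = 24.5433.
½[f(7) + f(17)] = ½[1.94591 + 2.83321] = 2.38956.
So far: 26.9328.
k=1: B_{2}/(2)! × [f^{(1)}(17) − f^{(1)}(7)] = 1/12 × (0.0588235 − 0.142857) = -0.00700280.
Running total after k=1: 26.9258.
k=2: B_{4}/(4)! × [f^{(3)}(17) − f^{(3)}(7)] = −1/720 × (0.000407083 − 0.00583090) = 7.53308e-06.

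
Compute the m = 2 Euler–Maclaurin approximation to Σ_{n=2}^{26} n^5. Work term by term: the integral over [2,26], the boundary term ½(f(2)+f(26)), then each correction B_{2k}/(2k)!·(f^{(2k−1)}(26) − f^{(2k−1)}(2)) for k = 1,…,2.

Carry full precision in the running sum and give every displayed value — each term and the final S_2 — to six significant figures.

Integral: ∫_2^26 x^5 dx = 5.14860e+07.
Boundary: ½(f(2) + f(26)) = ½(32.0000 + 1.18814e+07) = 5.94070e+06.
Running total after boundary: 5.74267e+07.
Order-1 term: 1/12 · (2.28488e+06 − 80.0000) = 190400.
After k=1: 5.76171e+07.
Order-2 term: −1/720 · (40560.0 − 240.000) = -56.0000.

S_2 ≈ 5.76170e+07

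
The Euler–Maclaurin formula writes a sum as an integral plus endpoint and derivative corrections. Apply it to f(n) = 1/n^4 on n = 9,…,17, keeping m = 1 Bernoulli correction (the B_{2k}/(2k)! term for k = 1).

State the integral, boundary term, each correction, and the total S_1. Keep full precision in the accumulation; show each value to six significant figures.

∫_9^17 1/x^4 dx evaluates to 0.000389400.
Endpoint term: (f(9) + f(17))/2 = (0.000152416 + 1.19730e-05)/2 = 8.21944e-05.
So far: 0.000471595.
Order-1 term: 1/12 · (-2.81719e-06 − (-6.77404e-05)) = 5.41026e-06.

S_1 ≈ 0.000477005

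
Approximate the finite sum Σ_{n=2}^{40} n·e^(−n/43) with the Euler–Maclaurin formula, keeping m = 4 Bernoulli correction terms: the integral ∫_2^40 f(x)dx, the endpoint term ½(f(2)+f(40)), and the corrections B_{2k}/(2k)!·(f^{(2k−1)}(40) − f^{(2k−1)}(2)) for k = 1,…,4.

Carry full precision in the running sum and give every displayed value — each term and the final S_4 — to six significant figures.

S_4 ≈ 447.996

Integral: ∫_2^40 x·e^(−x/43) dx = 439.226.
Endpoint term: (f(2) + f(40))/2 = (1.90911 + 15.7785)/2 = 8.84379.
Running total after boundary: 448.070.
Order-1 term: 1/12 · (0.0275206 − 0.910156) = -0.0735529.
Running total after k=1: 447.996.
Order-2 term: −1/720 · (0.000441560 − 0.00152475) = 1.50443e-06.
Running total after k=2: 447.996.
Order-3 term: 1/30240 · (4.69571e-07 − 1.38305e-06) = -3.02076e-11.
Running total after k=3: 447.996.
Order-4 term: −1/1209600 · (3.78762e-10 − 1.05001e-09) = 5.54931e-16.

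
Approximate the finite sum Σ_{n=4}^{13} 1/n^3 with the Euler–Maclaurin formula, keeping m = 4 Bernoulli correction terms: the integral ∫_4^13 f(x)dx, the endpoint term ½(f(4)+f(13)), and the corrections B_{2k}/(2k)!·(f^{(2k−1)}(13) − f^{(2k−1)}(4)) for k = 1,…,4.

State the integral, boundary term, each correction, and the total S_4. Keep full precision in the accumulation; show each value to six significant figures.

∫_4^13 1/x^3 dx evaluates to 0.0282914.
Boundary: ½(f(4) + f(13)) = ½(0.0156250 + 0.000455166) = 0.00804008.
Running total after boundary: 0.0363315.
Correction k=1: B_{2}/2! · (f^{(1)}(13) − f^{(1)}(4)) = 1/12 · (-0.000105038 − (-0.0117188)) = 0.000967809.
Running total after k=1: 0.0372993.
Correction k=2: B_{4}/4! · (f^{(3)}(13) − f^{(3)}(4)) = −1/720 · (-1.24306e-05 − (-0.0146484)) = -2.03278e-05.
Running total after k=2: 0.0372790.
Correction k=3: B_{6}/6! · (f^{(5)}(13) − f^{(5)}(4)) = 1/30240 · (-3.08925e-06 − (-0.0384521)) = 1.27146e-06.
Running total after k=3: 0.0372803.
Correction k=4: B_{8}/8! · (f^{(7)}(13) − f^{(7)}(4)) = −1/1209600 · (-1.31613e-06 − (-0.173035)) = -1.43050e-07.

S_4 ≈ 0.0372801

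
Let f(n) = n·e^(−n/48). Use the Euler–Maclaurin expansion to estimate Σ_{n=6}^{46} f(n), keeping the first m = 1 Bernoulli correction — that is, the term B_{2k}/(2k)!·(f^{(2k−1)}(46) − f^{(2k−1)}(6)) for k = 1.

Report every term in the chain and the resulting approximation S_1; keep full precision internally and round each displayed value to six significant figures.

Integral: ∫_6^46 x·e^(−x/48) dx = 556.938.
Boundary: ½(f(6) + f(46)) = ½(5.29498 + 17.6425) = 11.4687.
Running total after boundary: 568.406.
Order-1 term: 1/12 · (0.0159805 − 0.772185) = -0.0630170.

S_1 ≈ 568.343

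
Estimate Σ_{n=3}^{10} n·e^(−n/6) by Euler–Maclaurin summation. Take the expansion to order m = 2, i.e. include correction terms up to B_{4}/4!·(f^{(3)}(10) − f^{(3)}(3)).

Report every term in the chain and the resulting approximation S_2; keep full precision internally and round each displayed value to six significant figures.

S_2 ≈ 16.4391

∫_3^10 x·e^(−x/6) dx evaluates to 14.6206.
½[f(3) + f(10)] = ½[1.81959 + 1.88876] = 1.85417.
So far: 16.4748.
Correction k=1: B_{2}/2! · (f^{(1)}(10) − f^{(1)}(3)) = 1/12 · (-0.125917 − 0.303265) = -0.0357652.
Running total after k=1: 16.4390.
Correction k=2: B_{4}/4! · (f^{(3)}(10) − f^{(3)}(3)) = −1/720 · (0.00699539 − 0.0421202) = 4.87844e-05.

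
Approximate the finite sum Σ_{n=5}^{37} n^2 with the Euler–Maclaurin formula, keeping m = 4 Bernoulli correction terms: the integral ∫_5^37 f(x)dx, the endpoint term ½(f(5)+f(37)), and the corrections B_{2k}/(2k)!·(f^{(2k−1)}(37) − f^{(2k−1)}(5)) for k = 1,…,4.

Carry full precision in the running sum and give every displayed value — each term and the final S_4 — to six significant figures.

S_4 ≈ 17545.0

Integral: ∫_5^37 x^2 dx = 16842.7.
Boundary: ½(f(5) + f(37)) = ½(25.0000 + 1369.00) = 697.000.
Running total after boundary: 17539.7.
k=1: B_{2}/(2)! × [f^{(1)}(37) − f^{(1)}(5)] = 1/12 × (74.0000 − 10.0000) = 5.33333.
After k=1: 17545.0.
k=2: B_{4}/(4)! × [f^{(3)}(37) − f^{(3)}(5)] = −1/720 × (0.00000 − 0.00000) = 0.00000.
After k=2: 17545.0.
k=3: B_{6}/(6)! × [f^{(5)}(37) − f^{(5)}(5)] = 1/30240 × (0.00000 − 0.00000) = 0.00000.
After k=3: 17545.0.
k=4: B_{8}/(8)! × [f^{(7)}(37) − f^{(7)}(5)] = −1/1209600 × (0.00000 − 0.00000) = 0.00000.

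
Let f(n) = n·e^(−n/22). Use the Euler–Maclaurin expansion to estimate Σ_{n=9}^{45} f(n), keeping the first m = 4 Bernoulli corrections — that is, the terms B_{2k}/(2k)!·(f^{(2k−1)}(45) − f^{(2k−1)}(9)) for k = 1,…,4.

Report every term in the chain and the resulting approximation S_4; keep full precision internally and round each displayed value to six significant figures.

∫_9^45 x·e^(−x/22) dx evaluates to 262.401.
½[f(9) + f(45)] = ½[5.97828 + 5.81946] = 5.89887.
So far: 268.300.
Correction k=1: B_{2}/2! · (f^{(1)}(45) − f^{(1)}(9)) = 1/12 · (-0.135200 − 0.392514) = -0.0439761.
Partial sum through k=1: 268.256.
Correction k=2: B_{4}/4! · (f^{(3)}(45) − f^{(3)}(9)) = −1/720 · (0.000255048 − 0.00355583) = 4.58442e-06.
Partial sum through k=2: 268.256.
Correction k=3: B_{6}/6! · (f^{(5)}(45) − f^{(5)}(9)) = 1/30240 · (1.63106e-06 − 1.30179e-05) = -3.76550e-10.
Partial sum through k=3: 268.256.
Correction k=4: B_{8}/8! · (f^{(7)}(45) − f^{(7)}(9)) = −1/1209600 · (5.65117e-09 − 3.86139e-08) = 2.72509e-14.

S_4 ≈ 268.256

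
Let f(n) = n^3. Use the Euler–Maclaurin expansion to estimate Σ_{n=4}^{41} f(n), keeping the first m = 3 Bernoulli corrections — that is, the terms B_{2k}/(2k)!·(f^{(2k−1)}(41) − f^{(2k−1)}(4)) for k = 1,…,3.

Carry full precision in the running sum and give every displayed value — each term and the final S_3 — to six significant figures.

Integral: ∫_4^41 x^3 dx = 706376.
Boundary: ½(f(4) + f(41)) = ½(64.0000 + 68921.0) = 34492.5.
Integral + boundary = 740869.
Order-1 term: 1/12 · (5043.00 − 48.0000) = 416.250.
After k=1: 741285.
Order-2 term: −1/720 · (6.00000 − 6.00000) = 0.00000.
After k=2: 741285.
Order-3 term: 1/30240 · (0.00000 − 0.00000) = 0.00000.

S_3 ≈ 741285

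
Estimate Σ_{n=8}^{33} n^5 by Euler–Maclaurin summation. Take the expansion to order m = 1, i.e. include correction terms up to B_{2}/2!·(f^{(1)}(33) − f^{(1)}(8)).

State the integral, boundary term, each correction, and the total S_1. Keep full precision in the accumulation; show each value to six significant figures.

S_1 ≈ 2.35277e+08

The integral term ∫_8^33 x^5 dx = 2.15201e+08.
Boundary: ½(f(8) + f(33)) = ½(32768.0 + 3.91354e+07) = 1.95841e+07.
Running total after boundary: 2.34785e+08.
k=1: B_{2}/(2)! × [f^{(1)}(33) − f^{(1)}(8)] = 1/12 × (5.92960e+06 − 20480.0) = 492427.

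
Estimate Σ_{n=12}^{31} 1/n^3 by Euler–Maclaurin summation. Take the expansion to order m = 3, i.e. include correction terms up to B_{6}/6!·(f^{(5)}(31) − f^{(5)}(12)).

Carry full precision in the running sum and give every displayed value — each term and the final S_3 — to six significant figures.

S_3 ≈ 0.00326982

∫_12^31 1/x^3 dx evaluates to 0.00295193.
½[f(12) + f(31)] = ½[0.000578704 + 3.35672e-05] = 0.000306135.
Integral + boundary = 0.00325807.
k=1: B_{2}/(2)! × [f^{(1)}(31) − f^{(1)}(12)] = 1/12 × (-3.24844e-06 − (-0.000144676)) = 1.17856e-05.
Partial sum through k=1: 0.00326985.
k=2: B_{4}/(4)! × [f^{(3)}(31) − f^{(3)}(12)] = −1/720 × (-6.76054e-08 − (-2.00939e-05)) = -2.78143e-08.
Partial sum through k=2: 0.00326982.
k=3: B_{6}/(6)! × [f^{(5)}(31) − f^{(5)}(12)] = 1/30240 × (-2.95466e-09 − (-5.86071e-06)) = 1.93709e-10.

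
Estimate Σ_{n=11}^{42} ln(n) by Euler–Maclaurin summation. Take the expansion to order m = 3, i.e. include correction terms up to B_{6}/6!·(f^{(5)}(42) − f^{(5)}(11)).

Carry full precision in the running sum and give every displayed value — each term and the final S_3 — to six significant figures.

S_3 ≈ 102.667

The integral term ∫_11^42 ln(x) dx = 99.6053.
½[f(11) + f(42)] = ½[2.39790 + 3.73767] = 3.06778.
Running total after boundary: 102.673.
k=1: B_{2}/(2)! × [f^{(1)}(42) − f^{(1)}(11)] = 1/12 × (0.0238095 − 0.0909091) = -0.00559163.
After k=1: 102.667.
k=2: B_{4}/(4)! × [f^{(3)}(42) − f^{(3)}(11)] = −1/720 × (2.69949e-05 − 0.00150263) = 2.04949e-06.
After k=2: 102.667.
k=3: B_{6}/(6)! × [f^{(5)}(42) − f^{(5)}(11)] = 1/30240 × (1.83639e-07 − 0.000149021) = -4.92187e-09.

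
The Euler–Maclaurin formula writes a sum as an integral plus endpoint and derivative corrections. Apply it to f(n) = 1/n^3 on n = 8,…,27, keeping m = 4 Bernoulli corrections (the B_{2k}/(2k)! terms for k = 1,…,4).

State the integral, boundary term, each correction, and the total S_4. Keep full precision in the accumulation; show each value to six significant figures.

S_4 ≈ 0.00818885

Integral: ∫_8^27 1/x^3 dx = 0.00712663.
Endpoint term: (f(8) + f(27))/2 = (0.00195312 + 5.08053e-05)/2 = 0.00100197.
Integral + boundary = 0.00812859.
Order-1 term: 1/12 · (-5.64503e-06 − (-0.000732422)) = 6.05647e-05.
Running total after k=1: 0.00818916.
Order-2 term: −1/720 · (-1.54870e-07 − (-0.000228882)) = -3.17676e-07.
Running total after k=2: 0.00818884.
Order-3 term: 1/30240 · (-8.92258e-09 − (-0.000150204)) = 4.96676e-09.
Running total after k=3: 0.00818885.
Order-4 term: −1/1209600 · (-8.81242e-10 − (-0.000168979)) = -1.39698e-10.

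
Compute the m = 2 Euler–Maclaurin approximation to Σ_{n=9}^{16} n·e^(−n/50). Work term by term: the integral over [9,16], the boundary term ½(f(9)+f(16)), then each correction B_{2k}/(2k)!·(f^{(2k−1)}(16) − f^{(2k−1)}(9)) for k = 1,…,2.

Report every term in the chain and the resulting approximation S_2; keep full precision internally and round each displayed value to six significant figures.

Integral: ∫_9^16 x·e^(−x/50) dx = 67.7553.
Endpoint term: (f(9) + f(16))/2 = (7.51743 + 11.6184)/2 = 9.56791.
So far: 77.3232.
k=1: B_{2}/(2)! × [f^{(1)}(16) − f^{(1)}(9)] = 1/12 × (0.493781 − 0.684922) = -0.0159284.
Partial sum through k=1: 77.3073.
k=2: B_{4}/(4)! × [f^{(3)}(16) − f^{(3)}(9)] = −1/720 × (0.000778432 − 0.000942185) = 2.27435e-07.

S_2 ≈ 77.3073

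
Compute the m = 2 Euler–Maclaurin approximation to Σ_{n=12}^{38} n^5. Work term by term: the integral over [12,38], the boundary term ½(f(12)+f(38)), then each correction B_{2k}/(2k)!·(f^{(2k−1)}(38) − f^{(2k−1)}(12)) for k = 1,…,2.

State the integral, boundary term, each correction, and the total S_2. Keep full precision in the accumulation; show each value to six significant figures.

S_2 ≈ 5.41927e+08

∫_12^38 x^5 dx evaluates to 5.01325e+08.
Boundary: ½(f(12) + f(38)) = ½(248832 + 7.92352e+07) = 3.97420e+07.
Integral + boundary = 5.41067e+08.
Order-1 term: 1/12 · (1.04257e+07 − 103680) = 860167.
After k=1: 5.41927e+08.
Order-2 term: −1/720 · (86640.0 − 8640.00) = -108.333.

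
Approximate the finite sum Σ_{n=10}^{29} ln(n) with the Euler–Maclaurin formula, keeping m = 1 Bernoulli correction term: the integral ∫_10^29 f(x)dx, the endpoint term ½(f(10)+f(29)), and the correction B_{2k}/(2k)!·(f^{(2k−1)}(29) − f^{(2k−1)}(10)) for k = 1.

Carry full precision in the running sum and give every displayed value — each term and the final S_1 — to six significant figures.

S_1 ≈ 58.4552

The integral term ∫_10^29 ln(x) dx = 55.6257.
½[f(10) + f(29)] = ½[2.30259 + 3.36730] = 2.83494.
Running total after boundary: 58.4607.
Order-1 term: 1/12 · (0.0344828 − 0.100000) = -0.00545977.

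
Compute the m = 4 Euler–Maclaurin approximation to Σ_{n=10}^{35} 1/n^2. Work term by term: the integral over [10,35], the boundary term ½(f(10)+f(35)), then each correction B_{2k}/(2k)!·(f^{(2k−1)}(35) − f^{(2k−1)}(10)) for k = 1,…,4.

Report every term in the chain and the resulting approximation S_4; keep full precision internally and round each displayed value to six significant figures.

S_4 ≈ 0.0769992

The integral term ∫_10^35 1/x^2 dx = 0.0714286.
½[f(10) + f(35)] = ½[0.0100000 + 0.000816327] = 0.00540816.
So far: 0.0768367.
k=1: B_{2}/(2)! × [f^{(1)}(35) − f^{(1)}(10)] = 1/12 × (-4.66472e-05 − (-0.00200000)) = 0.000162779.
Partial sum through k=1: 0.0769995.
k=2: B_{4}/(4)! × [f^{(3)}(35) − f^{(3)}(10)] = −1/720 × (-4.56952e-07 − (-0.000240000)) = -3.32699e-07.
Partial sum through k=2: 0.0769992.
k=3: B_{6}/(6)! × [f^{(5)}(35) − f^{(5)}(10)] = 1/30240 × (-1.11907e-08 − (-7.20000e-05)) = 2.38058e-09.
Partial sum through k=3: 0.0769992.
k=4: B_{8}/(8)! × [f^{(7)}(35) − f^{(7)}(10)] = −1/1209600 × (-5.11574e-10 − (-4.03200e-05)) = -3.33329e-11.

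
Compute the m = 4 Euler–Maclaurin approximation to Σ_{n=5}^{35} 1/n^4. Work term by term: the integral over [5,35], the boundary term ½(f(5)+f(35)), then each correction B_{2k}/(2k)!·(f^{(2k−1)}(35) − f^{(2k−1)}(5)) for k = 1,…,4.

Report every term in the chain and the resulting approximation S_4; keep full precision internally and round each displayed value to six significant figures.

S_4 ≈ 0.00356386

∫_5^35 1/x^4 dx evaluates to 0.00265889.
Endpoint term: (f(5) + f(35))/2 = (0.00160000 + 6.66389e-07)/2 = 0.000800333.
Running total after boundary: 0.00345923.
Order-1 term: 1/12 · (-7.61587e-08 − (-0.00128000)) = 0.000106660.
After k=1: 0.00356589.
Order-2 term: −1/720 · (-1.86511e-09 − (-0.00153600)) = -2.13333e-06.
After k=2: 0.00356375.
Order-3 term: 1/30240 · (-8.52623e-11 − (-0.00344064)) = 1.13778e-07.
After k=3: 0.00356387.
Order-4 term: −1/1209600 · (-6.26417e-12 − (-0.0123863)) = -1.02400e-08.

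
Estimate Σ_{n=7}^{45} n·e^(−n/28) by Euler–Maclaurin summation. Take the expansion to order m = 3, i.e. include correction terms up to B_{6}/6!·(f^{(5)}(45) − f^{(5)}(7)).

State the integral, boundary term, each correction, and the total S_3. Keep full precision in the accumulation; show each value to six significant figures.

The integral term ∫_7^45 x·e^(−x/28) dx = 353.485.
½[f(7) + f(45)] = ½[5.45161 + 9.02068] = 7.23614.
So far: 360.722.
Correction k=1: B_{2}/2! · (f^{(1)}(45) − f^{(1)}(7)) = 1/12 · (-0.121708 − 0.584101) = -0.0588173.
After k=1: 360.663.
Correction k=2: B_{4}/4! · (f^{(3)}(45) − f^{(3)}(7)) = −1/720 · (0.000356137 − 0.00273176) = 3.29948e-06.
After k=2: 360.663.
Correction k=3: B_{6}/6! · (f^{(5)}(45) − f^{(5)}(7)) = 1/30240 · (1.10652e-06 − 6.01849e-06) = -1.62433e-10.

S_3 ≈ 360.663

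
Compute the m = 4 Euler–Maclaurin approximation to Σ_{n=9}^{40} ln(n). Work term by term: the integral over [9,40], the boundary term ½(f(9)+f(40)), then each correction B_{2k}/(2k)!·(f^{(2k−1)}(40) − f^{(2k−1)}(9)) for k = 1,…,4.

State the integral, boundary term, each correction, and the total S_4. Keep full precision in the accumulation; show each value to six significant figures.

S_4 ≈ 99.7160

∫_9^40 ln(x) dx evaluates to 96.7802.
½[f(9) + f(40)] = ½[2.19722 + 3.68888] = 2.94305.
So far: 99.7232.
Correction k=1: B_{2}/2! · (f^{(1)}(40) − f^{(1)}(9)) = 1/12 · (0.0250000 − 0.111111) = -0.00717593.
After k=1: 99.7160.
Correction k=2: B_{4}/4! · (f^{(3)}(40) − f^{(3)}(9)) = −1/720 · (3.12500e-05 − 0.00274348) = 3.76699e-06.
After k=2: 99.7160.
Correction k=3: B_{6}/6! · (f^{(5)}(40) − f^{(5)}(9)) = 1/30240 · (2.34375e-07 − 0.000406442) = -1.34328e-08.
After k=3: 99.7160.
Correction k=4: B_{8}/8! · (f^{(7)}(40) − f^{(7)}(9)) = −1/1209600 · (4.39453e-09 − 0.000150534) = 1.24446e-10.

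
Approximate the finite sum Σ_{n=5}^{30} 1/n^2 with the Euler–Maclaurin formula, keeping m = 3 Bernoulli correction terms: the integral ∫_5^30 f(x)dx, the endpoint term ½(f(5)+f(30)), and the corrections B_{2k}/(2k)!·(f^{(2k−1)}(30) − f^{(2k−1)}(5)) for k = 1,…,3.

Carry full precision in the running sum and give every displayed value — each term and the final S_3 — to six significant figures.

The integral term ∫_5^30 1/x^2 dx = 0.166667.
½[f(5) + f(30)] = ½[0.0400000 + 0.00111111] = 0.0205556.
Integral + boundary = 0.187222.
Correction k=1: B_{2}/2! · (f^{(1)}(30) − f^{(1)}(5)) = 1/12 · (-7.40741e-05 − (-0.0160000)) = 0.00132716.
Partial sum through k=1: 0.188549.
Correction k=2: B_{4}/4! · (f^{(3)}(30) − f^{(3)}(5)) = −1/720 · (-9.87654e-07 − (-0.00768000)) = -1.06653e-05.
Partial sum through k=2: 0.188539.
Correction k=3: B_{6}/6! · (f^{(5)}(30) − f^{(5)}(5)) = 1/30240 · (-3.29218e-08 − (-0.00921600)) = 3.04761e-07.

S_3 ≈ 0.188539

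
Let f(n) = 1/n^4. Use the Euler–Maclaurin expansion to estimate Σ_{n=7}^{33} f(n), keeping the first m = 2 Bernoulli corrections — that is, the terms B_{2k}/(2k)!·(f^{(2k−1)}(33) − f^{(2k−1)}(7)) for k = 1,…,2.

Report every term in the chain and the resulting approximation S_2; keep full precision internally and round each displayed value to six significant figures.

S_2 ≈ 0.00119083

∫_7^33 1/x^4 dx evaluates to 0.000962542.
Boundary: ½(f(7) + f(33)) = ½(0.000416493 + 8.43226e-07) = 0.000208668.
Integral + boundary = 0.00117121.
k=1: B_{2}/(2)! × [f^{(1)}(33) − f^{(1)}(7)] = 1/12 × (-1.02209e-07 − (-0.000237996)) = 1.98245e-05.
Partial sum through k=1: 0.00119103.
k=2: B_{4}/(4)! × [f^{(3)}(33) − f^{(3)}(7)] = −1/720 × (-2.81568e-09 − (-0.000145712)) = -2.02374e-07.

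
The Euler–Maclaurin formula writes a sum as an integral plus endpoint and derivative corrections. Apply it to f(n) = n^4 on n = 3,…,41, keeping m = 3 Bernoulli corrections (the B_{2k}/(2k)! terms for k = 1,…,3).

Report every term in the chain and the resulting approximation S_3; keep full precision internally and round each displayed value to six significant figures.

S_3 ≈ 2.46071e+07

∫_3^41 x^4 dx evaluates to 2.31712e+07.
Boundary: ½(f(3) + f(41)) = ½(81.0000 + 2.82576e+06) = 1.41292e+06.
Integral + boundary = 2.45841e+07.
Correction k=1: B_{2}/2! · (f^{(1)}(41) − f^{(1)}(3)) = 1/12 · (275684 − 108.000) = 22964.7.
After k=1: 2.46071e+07.
Correction k=2: B_{4}/4! · (f^{(3)}(41) − f^{(3)}(3)) = −1/720 · (984.000 − 72.0000) = -1.26667.
After k=2: 2.46071e+07.
Correction k=3: B_{6}/6! · (f^{(5)}(41) − f^{(5)}(3)) = 1/30240 · (0.00000 − 0.00000) = 0.00000.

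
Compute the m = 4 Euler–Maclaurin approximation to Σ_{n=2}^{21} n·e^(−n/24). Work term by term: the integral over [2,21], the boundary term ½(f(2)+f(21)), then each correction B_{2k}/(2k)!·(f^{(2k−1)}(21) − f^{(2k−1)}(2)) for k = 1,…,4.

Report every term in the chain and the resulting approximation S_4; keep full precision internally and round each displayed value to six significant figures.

S_4 ≈ 129.128

Integral: ∫_2^21 x·e^(−x/24) dx = 123.897.
Endpoint term: (f(2) + f(21))/2 = (1.84009 + 8.75410)/2 = 5.29710.
So far: 129.194.
Order-1 term: 1/12 · (0.0521078 − 0.843374) = -0.0659389.
Running total after k=1: 129.128.
Order-2 term: −1/720 · (0.00153790 − 0.00465879) = 4.33457e-06.
Running total after k=2: 129.128.
Order-3 term: 1/30240 · (5.18288e-06 − 1.36344e-05) = -2.79480e-10.
Running total after k=3: 129.128.
Order-4 term: −1/1209600 · (1.33608e-08 − 3.32995e-08) = 1.64838e-14.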